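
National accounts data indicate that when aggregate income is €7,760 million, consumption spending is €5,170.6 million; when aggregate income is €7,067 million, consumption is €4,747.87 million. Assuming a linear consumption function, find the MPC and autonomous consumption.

MPC = ΔC/ΔY = (5170.6 − 4747.87)/(7760 − 7067) = 422.73/693 = 0.61
a = C − MPC·Y = 4747.87 − 0.61(7067) = 4747.87 − 4310.87 = 437

MPC = 0.61; a = 437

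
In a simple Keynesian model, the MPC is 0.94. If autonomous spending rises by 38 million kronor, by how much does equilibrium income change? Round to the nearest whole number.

ΔY ≈ 633

The multiplier is 1/(1 − MPC) = 1/0.06.
ΔY = 38/0.06 = 633.33 ≈ 633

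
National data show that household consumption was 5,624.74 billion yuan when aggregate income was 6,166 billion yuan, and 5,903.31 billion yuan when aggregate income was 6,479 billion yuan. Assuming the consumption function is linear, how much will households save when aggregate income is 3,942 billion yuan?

S = 296.62

MPC = (5903.31 − 5624.74)/(6479 − 6166) = 278.57/313 = 0.89
a = 5624.74 − 0.89(6166) = 5624.74 − 5487.74 = 137
C = 137 + 0.89(3942) = 3645.38
S = 3942 − 3645.38 = 296.62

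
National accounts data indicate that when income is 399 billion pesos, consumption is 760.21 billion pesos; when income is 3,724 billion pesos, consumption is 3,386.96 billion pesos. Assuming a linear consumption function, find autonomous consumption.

a = 445

MPC = ΔC/ΔY = (3386.96 − 760.21)/(3724 − 399) = 2626.75/3325 = 0.79
a = C − MPC·Y = 760.21 − 0.79(399) = 760.21 − 315.21 = 445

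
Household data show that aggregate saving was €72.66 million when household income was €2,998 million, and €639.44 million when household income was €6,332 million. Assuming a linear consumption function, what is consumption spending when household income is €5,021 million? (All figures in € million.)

MPS = ΔS/ΔY = (639.44 − 72.66)/(6332 − 2998) = 566.78/3334 = 0.17
MPC = 1 − MPS = 0.83
Autonomous saving = 72.66 − 0.17(2998) = -437, so a = 437
C = 437 + 0.83(5021) = 437 + 4167.43 = 4604.43

C = 4604.43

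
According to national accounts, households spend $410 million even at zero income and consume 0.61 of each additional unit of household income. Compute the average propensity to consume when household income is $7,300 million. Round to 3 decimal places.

C = 410 + 0.61(7300) = 4863
APC = C/Y = 4863/7300 = 0.666

APC = 0.666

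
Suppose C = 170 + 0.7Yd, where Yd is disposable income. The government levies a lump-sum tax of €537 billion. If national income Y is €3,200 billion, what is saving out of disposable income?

S = 628.9

Yd = Y − T = 3200 − 537 = 2663
C = 170 + 0.7(2663) = 170 + 1864.1 = 2034.1
S = Yd − C = 2663 − 2034.1 = 628.9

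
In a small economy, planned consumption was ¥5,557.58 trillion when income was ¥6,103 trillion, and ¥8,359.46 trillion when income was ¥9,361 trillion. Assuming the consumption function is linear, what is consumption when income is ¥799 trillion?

MPC = (8359.46 − 5557.58)/(9361 − 6103) = 2801.88/3258 = 0.86
a = 5557.58 − 0.86(6103) = 5557.58 − 5248.58 = 309
C = 309 + 0.86(799) = 309 + 687.14 = 996.14

C = 996.14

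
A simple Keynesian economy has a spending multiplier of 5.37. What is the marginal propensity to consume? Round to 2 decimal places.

k = 1/(1 − MPC), so 1 − MPC = 1/k = 1/5.37 = 0.1862
MPC = 1 − 0.1862 = 0.81

MPC = 0.81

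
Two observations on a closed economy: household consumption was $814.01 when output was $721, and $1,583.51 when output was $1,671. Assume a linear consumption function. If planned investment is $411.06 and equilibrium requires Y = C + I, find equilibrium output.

MPC = (1583.51 − 814.01)/(1671 − 721) = 769.5/950 = 0.81
a = 814.01 − 0.81(721) = 230
Equilibrium: Y = 230 + 0.81Y + 411.06
0.19Y = 641.06, so Y = 641.06/0.19 = 3374

Y = 3374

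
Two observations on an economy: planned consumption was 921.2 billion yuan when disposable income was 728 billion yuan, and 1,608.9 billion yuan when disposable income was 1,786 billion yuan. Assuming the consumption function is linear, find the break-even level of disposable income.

MPC = (1608.9 − 921.2)/(1786 − 728) = 687.7/1058 = 0.65
a = 921.2 − 0.65(728) = 921.2 − 473.2 = 448
Break-even: Y = a/(1−MPC) = 448/0.35 = 1280

Y = 1280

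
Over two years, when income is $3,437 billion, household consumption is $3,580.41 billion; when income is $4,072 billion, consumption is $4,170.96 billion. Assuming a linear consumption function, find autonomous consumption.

MPC = ΔC/ΔY = (4170.96 − 3580.41)/(4072 − 3437) = 590.55/635 = 0.93
a = C − MPC·Y = 3580.41 − 0.93(3437) = 3580.41 − 3196.41 = 384

a = 384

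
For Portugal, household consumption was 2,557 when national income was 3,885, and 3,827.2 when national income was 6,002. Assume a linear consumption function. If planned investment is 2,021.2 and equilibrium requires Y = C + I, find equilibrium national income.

MPC = (3827.2 − 2557)/(6002 − 3885) = 1270.2/2117 = 0.6
a = 2557 − 0.6(3885) = 226
Equilibrium: Y = 226 + 0.6Y + 2021.2
0.4Y = 2247.2, so Y = 2247.2/0.4 = 5618

Y = 5618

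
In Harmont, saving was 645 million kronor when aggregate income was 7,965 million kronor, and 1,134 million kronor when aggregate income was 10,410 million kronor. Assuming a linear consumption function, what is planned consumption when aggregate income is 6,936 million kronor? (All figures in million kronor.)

C = 6496.8

MPS = ΔS/ΔY = (1134 − 645)/(10410 − 7965) = 489/2445 = 0.2
MPC = 1 − MPS = 0.8
Autonomous saving = 645 − 0.2(7965) = -948, so a = 948
C = 948 + 0.8(6936) = 948 + 5548.8 = 6496.8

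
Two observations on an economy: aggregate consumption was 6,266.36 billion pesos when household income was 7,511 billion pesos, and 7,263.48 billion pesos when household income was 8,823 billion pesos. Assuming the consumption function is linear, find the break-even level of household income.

MPC = (7263.48 − 6266.36)/(8823 − 7511) = 997.12/1312 = 0.76
a = 6266.36 − 0.76(7511) = 6266.36 − 5708.36 = 558
Break-even: Y = a/(1−MPC) = 558/0.24 = 2325

Y = 2325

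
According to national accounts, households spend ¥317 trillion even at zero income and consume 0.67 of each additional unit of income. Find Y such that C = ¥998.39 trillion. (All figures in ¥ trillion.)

Y = 1017

317 + 0.67Y = 998.39
0.67Y = 681.39, so Y = 681.39/0.67 = 1017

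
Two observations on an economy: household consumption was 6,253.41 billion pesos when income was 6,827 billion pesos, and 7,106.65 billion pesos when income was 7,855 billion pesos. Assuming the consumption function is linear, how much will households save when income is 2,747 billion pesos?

MPC = (7106.65 − 6253.41)/(7855 − 6827) = 853.24/1028 = 0.83
a = 6253.41 − 0.83(6827) = 6253.41 − 5666.41 = 587
C = 587 + 0.83(2747) = 2867.01
S = 2747 − 2867.01 = -120.01

S = -120.01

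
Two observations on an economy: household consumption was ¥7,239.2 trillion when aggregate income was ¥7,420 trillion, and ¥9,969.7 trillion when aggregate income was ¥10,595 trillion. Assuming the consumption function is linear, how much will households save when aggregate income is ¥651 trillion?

MPC = (9969.7 − 7239.2)/(10595 − 7420) = 2730.5/3175 = 0.86
a = 7239.2 − 0.86(7420) = 7239.2 − 6381.2 = 858
C = 858 + 0.86(651) = 1417.86
S = 651 − 1417.86 = -766.86

S = -766.86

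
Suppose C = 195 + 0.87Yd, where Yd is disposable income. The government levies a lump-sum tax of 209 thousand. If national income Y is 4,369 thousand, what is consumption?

C = 3814.2

Yd = Y − T = 4369 − 209 = 4160
C = 195 + 0.87(4160) = 195 + 3619.2 = 3814.2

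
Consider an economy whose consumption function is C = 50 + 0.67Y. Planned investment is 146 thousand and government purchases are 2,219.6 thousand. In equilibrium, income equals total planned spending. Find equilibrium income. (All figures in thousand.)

Y = 7320

Y = C + I + G = 50 + 0.67Y + 146 + 2219.6
Y − 0.67Y = 2415.6
0.33Y = 2415.6, so Y = 2415.6/0.33 = 7320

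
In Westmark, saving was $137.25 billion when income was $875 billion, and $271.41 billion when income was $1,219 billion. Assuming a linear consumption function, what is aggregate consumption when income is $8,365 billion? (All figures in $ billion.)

C = 5306.65

MPS = ΔS/ΔY = (271.41 − 137.25)/(1219 − 875) = 134.16/344 = 0.39
MPC = 1 − MPS = 0.61
Autonomous saving = 137.25 − 0.39(875) = -204, so a = 204
C = 204 + 0.61(8365) = 204 + 5102.65 = 5306.65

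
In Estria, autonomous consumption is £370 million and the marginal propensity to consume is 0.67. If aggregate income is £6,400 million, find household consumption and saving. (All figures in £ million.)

C = 370 + 0.67(6400) = 370 + 4288 = 4658
S = Y − C = 6400 − 4658 = 1742

C = 4658; S = 1742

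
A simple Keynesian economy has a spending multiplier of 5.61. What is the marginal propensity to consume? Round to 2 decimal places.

k = 1/(1 − MPC), so 1 − MPC = 1/k = 1/5.61 = 0.1783
MPC = 1 − 0.1783 = 0.82

MPC = 0.82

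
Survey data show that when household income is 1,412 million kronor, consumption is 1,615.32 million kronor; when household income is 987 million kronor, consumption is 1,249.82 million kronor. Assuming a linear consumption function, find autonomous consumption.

MPC = ΔC/ΔY = (1615.32 − 1249.82)/(1412 − 987) = 365.5/425 = 0.86
a = C − MPC·Y = 1249.82 − 0.86(987) = 1249.82 − 848.82 = 401

a = 401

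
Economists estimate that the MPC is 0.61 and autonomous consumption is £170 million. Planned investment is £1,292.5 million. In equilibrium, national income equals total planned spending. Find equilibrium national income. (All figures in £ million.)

Y = 3750

Y = C + I = 170 + 0.61Y + 1292.5
Y − 0.61Y = 1462.5
0.39Y = 1462.5, so Y = 1462.5/0.39 = 3750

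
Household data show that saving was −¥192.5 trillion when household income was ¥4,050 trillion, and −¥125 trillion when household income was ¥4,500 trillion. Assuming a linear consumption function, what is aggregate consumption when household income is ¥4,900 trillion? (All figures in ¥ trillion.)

MPS = ΔS/ΔY = (-125 − (-192.5))/(4500 − 4050) = 67.5/450 = 0.15
MPC = 1 − MPS = 0.85
Autonomous saving = -192.5 − 0.15(4050) = -800, so a = 800
C = 800 + 0.85(4900) = 800 + 4165 = 4965

C = 4965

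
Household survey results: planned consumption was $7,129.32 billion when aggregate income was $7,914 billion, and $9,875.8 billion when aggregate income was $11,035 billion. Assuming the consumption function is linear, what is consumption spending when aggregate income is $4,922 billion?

C = 4496.36

MPC = (9875.8 − 7129.32)/(11035 − 7914) = 2746.48/3121 = 0.88
a = 7129.32 − 0.88(7914) = 7129.32 − 6964.32 = 165
C = 165 + 0.88(4922) = 165 + 4331.36 = 4496.36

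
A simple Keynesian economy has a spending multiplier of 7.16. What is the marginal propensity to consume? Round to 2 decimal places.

MPC = 0.86

k = 1/(1 − MPC), so 1 − MPC = 1/k = 1/7.16 = 0.1397
MPC = 1 − 0.1397 = 0.86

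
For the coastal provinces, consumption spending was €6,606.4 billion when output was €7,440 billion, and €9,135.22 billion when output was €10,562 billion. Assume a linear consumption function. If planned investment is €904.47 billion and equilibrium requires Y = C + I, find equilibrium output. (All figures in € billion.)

MPC = (9135.22 − 6606.4)/(10562 − 7440) = 2528.82/3122 = 0.81
a = 6606.4 − 0.81(7440) = 580
Equilibrium: Y = 580 + 0.81Y + 904.47
0.19Y = 1484.47, so Y = 1484.47/0.19 = 7813

Y = 7813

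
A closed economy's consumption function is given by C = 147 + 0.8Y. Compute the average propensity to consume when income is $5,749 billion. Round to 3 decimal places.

APC = 0.826

C = 147 + 0.8(5749) = 4746.2
APC = C/Y = 4746.2/5749 = 0.826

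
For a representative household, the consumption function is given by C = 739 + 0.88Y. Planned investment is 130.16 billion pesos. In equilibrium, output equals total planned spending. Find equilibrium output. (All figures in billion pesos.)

Y = 7243

Y = C + I = 739 + 0.88Y + 130.16
Y − 0.88Y = 869.16
0.12Y = 869.16, so Y = 869.16/0.12 = 7243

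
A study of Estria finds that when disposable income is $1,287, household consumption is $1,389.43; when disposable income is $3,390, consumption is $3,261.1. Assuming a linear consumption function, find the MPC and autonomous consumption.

MPC = ΔC/ΔY = (3261.1 − 1389.43)/(3390 − 1287) = 1871.67/2103 = 0.89
a = C − MPC·Y = 1389.43 − 0.89(1287) = 1389.43 − 1145.43 = 244

MPC = 0.89; a = 244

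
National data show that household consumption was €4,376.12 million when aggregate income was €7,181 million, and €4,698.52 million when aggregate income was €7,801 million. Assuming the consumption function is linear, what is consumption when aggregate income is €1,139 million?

C = 1234.28

MPC = (4698.52 − 4376.12)/(7801 − 7181) = 322.4/620 = 0.52
a = 4376.12 − 0.52(7181) = 4376.12 − 3734.12 = 642
C = 642 + 0.52(1139) = 642 + 592.28 = 1234.28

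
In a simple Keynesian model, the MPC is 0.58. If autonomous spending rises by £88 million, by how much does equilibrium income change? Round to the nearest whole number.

The multiplier is 1/(1 − MPC) = 1/0.42.
ΔY = 88/0.42 = 209.52 ≈ 210

ΔY ≈ 210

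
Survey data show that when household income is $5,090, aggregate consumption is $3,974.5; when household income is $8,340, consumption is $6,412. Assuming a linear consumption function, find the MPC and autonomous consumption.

MPC = 0.75; a = 157

MPC = ΔC/ΔY = (6412 − 3974.5)/(8340 − 5090) = 2437.5/3250 = 0.75
a = C − MPC·Y = 3974.5 − 0.75(5090) = 3974.5 − 3817.5 = 157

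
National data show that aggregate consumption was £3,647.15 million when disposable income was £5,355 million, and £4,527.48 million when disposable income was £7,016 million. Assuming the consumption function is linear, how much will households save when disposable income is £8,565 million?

MPC = (4527.48 − 3647.15)/(7016 − 5355) = 880.33/1661 = 0.53
a = 3647.15 − 0.53(5355) = 3647.15 − 2838.15 = 809
C = 809 + 0.53(8565) = 5348.45
S = 8565 − 5348.45 = 3216.55

S = 3216.55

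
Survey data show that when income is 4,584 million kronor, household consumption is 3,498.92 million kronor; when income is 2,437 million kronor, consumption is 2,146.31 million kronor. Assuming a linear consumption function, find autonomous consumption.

MPC = ΔC/ΔY = (3498.92 − 2146.31)/(4584 − 2437) = 1352.61/2147 = 0.63
a = C − MPC·Y = 2146.31 − 0.63(2437) = 2146.31 − 1535.31 = 611

a = 611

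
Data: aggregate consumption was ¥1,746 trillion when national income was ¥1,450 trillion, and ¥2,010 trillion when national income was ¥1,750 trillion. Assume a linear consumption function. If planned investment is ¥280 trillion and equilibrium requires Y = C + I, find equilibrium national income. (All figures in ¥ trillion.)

Y = 6250

MPC = (2010 − 1746)/(1750 − 1450) = 264/300 = 0.88
a = 1746 − 0.88(1450) = 470
Equilibrium: Y = 470 + 0.88Y + 280
0.12Y = 750, so Y = 750/0.12 = 6250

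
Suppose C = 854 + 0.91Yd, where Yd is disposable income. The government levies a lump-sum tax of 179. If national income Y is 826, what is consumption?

C = 1442.77

Yd = Y − T = 826 − 179 = 647
C = 854 + 0.91(647) = 854 + 588.77 = 1442.77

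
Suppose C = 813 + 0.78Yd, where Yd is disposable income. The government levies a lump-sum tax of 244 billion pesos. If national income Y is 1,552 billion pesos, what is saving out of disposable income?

Yd = Y − T = 1552 − 244 = 1308
C = 813 + 0.78(1308) = 813 + 1020.24 = 1833.24
S = Yd − C = 1308 − 1833.24 = -525.24

S = -525.24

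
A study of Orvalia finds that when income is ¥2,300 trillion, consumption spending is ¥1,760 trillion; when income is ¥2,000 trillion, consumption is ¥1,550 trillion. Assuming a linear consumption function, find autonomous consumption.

MPC = ΔC/ΔY = (1760 − 1550)/(2300 − 2000) = 210/300 = 0.7
a = C − MPC·Y = 1550 − 0.7(2000) = 1550 − 1400 = 150

a = 150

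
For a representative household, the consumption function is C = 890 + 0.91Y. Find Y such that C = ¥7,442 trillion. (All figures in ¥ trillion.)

890 + 0.91Y = 7442
0.91Y = 6552, so Y = 6552/0.91 = 7200

Y = 7200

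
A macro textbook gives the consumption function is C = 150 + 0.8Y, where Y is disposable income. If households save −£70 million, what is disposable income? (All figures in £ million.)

S = Y − C = -150 + 0.2Y
-150 + 0.2Y = -70, so 0.2Y = 80 and Y = 400

Y = 400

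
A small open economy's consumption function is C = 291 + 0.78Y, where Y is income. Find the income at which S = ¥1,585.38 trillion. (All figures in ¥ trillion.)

Y = 8529

S = Y − C = -291 + 0.22Y
-291 + 0.22Y = 1585.38, so 0.22Y = 1876.38 and Y = 8529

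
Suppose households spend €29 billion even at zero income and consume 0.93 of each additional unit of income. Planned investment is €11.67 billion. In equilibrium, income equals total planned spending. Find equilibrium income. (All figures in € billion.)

Y = 581

Y = C + I = 29 + 0.93Y + 11.67
Y − 0.93Y = 40.67
0.07Y = 40.67, so Y = 40.67/0.07 = 581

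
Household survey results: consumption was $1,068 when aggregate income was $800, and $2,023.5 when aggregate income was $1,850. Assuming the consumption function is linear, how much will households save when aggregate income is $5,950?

MPC = (2023.5 − 1068)/(1850 − 800) = 955.5/1050 = 0.91
a = 1068 − 0.91(800) = 1068 − 728 = 340
C = 340 + 0.91(5950) = 5754.5
S = 5950 − 5754.5 = 195.5

S = 195.5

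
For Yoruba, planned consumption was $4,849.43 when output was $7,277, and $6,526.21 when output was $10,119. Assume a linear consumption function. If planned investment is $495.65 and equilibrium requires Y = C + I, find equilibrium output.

MPC = (6526.21 − 4849.43)/(10119 − 7277) = 1676.78/2842 = 0.59
a = 4849.43 − 0.59(7277) = 556
Equilibrium: Y = 556 + 0.59Y + 495.65
0.41Y = 1051.65, so Y = 1051.65/0.41 = 2565

Y = 2565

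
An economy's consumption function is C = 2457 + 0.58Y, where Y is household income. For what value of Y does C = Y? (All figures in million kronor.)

Y = 5850

At break-even, C = Y: 2457 + 0.58Y = Y
0.42Y = 2457, so Y = 2457/0.42 = 5850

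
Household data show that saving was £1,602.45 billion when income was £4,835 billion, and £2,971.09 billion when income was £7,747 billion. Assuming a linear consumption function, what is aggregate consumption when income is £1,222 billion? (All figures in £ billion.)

C = 1317.66

MPS = ΔS/ΔY = (2971.09 − 1602.45)/(7747 − 4835) = 1368.64/2912 = 0.47
MPC = 1 − MPS = 0.53
Autonomous saving = 1602.45 − 0.47(4835) = -670, so a = 670
C = 670 + 0.53(1222) = 670 + 647.66 = 1317.66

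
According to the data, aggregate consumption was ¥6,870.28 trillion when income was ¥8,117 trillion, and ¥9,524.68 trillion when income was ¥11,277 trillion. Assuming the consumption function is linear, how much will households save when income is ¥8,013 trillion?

S = 1230.08

MPC = (9524.68 − 6870.28)/(11277 − 8117) = 2654.4/3160 = 0.84
a = 6870.28 − 0.84(8117) = 6870.28 − 6818.28 = 52
C = 52 + 0.84(8013) = 6782.92
S = 8013 − 6782.92 = 1230.08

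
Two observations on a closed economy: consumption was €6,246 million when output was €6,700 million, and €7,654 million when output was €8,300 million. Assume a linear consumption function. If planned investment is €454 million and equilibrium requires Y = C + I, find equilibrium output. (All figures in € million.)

MPC = (7654 − 6246)/(8300 − 6700) = 1408/1600 = 0.88
a = 6246 − 0.88(6700) = 350
Equilibrium: Y = 350 + 0.88Y + 454
0.12Y = 804, so Y = 804/0.12 = 6700

Y = 6700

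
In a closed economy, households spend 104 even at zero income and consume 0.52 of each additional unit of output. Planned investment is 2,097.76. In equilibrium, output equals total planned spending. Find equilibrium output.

Y = 4587

Y = C + I = 104 + 0.52Y + 2097.76
Y − 0.52Y = 2201.76
0.48Y = 2201.76, so Y = 2201.76/0.48 = 4587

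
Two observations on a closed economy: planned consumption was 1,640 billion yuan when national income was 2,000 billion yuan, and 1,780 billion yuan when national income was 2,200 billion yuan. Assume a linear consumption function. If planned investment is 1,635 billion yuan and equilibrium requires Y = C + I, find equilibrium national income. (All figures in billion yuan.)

MPC = (1780 − 1640)/(2200 − 2000) = 140/200 = 0.7
a = 1640 − 0.7(2000) = 240
Equilibrium: Y = 240 + 0.7Y + 1635
0.3Y = 1875, so Y = 1875/0.3 = 6250

Y = 6250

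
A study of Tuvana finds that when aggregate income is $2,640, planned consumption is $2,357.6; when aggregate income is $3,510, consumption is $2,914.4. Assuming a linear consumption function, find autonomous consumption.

a = 668

MPC = ΔC/ΔY = (2914.4 − 2357.6)/(3510 − 2640) = 556.8/870 = 0.64
a = C − MPC·Y = 2357.6 − 0.64(2640) = 2357.6 − 1689.6 = 668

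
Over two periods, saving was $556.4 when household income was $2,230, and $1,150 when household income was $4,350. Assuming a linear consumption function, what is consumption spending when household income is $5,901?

MPS = ΔS/ΔY = (1150 − 556.4)/(4350 − 2230) = 593.6/2120 = 0.28
MPC = 1 − MPS = 0.72
Autonomous saving = 556.4 − 0.28(2230) = -68, so a = 68
C = 68 + 0.72(5901) = 68 + 4248.72 = 4316.72

C = 4316.72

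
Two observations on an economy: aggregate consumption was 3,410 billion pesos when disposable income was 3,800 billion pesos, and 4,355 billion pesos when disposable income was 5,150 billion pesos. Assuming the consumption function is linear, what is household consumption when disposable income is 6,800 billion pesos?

MPC = (4355 − 3410)/(5150 − 3800) = 945/1350 = 0.7
a = 3410 − 0.7(3800) = 3410 − 2660 = 750
C = 750 + 0.7(6800) = 750 + 4760 = 5510

C = 5510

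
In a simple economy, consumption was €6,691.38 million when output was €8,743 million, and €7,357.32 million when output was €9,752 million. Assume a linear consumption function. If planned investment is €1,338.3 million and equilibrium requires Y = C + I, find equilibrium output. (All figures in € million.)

MPC = (7357.32 − 6691.38)/(9752 − 8743) = 665.94/1009 = 0.66
a = 6691.38 − 0.66(8743) = 921
Equilibrium: Y = 921 + 0.66Y + 1338.3
0.34Y = 2259.3, so Y = 2259.3/0.34 = 6645

Y = 6645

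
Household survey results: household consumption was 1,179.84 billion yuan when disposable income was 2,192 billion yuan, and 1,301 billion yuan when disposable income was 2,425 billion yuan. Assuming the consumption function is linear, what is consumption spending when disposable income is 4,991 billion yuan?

MPC = (1301 − 1179.84)/(2425 − 2192) = 121.16/233 = 0.52
a = 1179.84 − 0.52(2192) = 1179.84 − 1139.84 = 40
C = 40 + 0.52(4991) = 40 + 2595.32 = 2635.32

C = 2635.32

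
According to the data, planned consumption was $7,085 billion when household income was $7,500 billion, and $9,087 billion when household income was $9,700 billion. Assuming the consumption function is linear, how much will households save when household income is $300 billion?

MPC = (9087 − 7085)/(9700 − 7500) = 2002/2200 = 0.91
a = 7085 − 0.91(7500) = 7085 − 6825 = 260
C = 260 + 0.91(300) = 533
S = 300 − 533 = -233

S = -233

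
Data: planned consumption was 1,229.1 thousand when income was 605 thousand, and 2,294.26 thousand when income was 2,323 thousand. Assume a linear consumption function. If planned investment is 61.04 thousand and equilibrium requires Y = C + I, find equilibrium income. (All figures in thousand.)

Y = 2408

MPC = (2294.26 − 1229.1)/(2323 − 605) = 1065.16/1718 = 0.62
a = 1229.1 − 0.62(605) = 854
Equilibrium: Y = 854 + 0.62Y + 61.04
0.38Y = 915.04, so Y = 915.04/0.38 = 2408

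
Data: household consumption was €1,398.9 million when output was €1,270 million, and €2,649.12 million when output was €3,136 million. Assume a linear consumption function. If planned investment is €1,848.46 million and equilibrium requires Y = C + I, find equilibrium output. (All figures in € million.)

MPC = (2649.12 − 1398.9)/(3136 − 1270) = 1250.22/1866 = 0.67
a = 1398.9 − 0.67(1270) = 548
Equilibrium: Y = 548 + 0.67Y + 1848.46
0.33Y = 2396.46, so Y = 2396.46/0.33 = 7262

Y = 7262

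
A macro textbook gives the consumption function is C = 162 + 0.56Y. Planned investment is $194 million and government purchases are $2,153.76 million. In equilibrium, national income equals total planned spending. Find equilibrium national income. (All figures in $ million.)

Y = 5704

Y = C + I + G = 162 + 0.56Y + 194 + 2153.76
Y − 0.56Y = 2509.76
0.44Y = 2509.76, so Y = 2509.76/0.44 = 5704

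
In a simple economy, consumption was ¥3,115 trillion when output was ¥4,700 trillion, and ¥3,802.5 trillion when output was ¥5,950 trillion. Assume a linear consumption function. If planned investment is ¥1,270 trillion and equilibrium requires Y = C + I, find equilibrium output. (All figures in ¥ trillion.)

Y = 4000

MPC = (3802.5 − 3115)/(5950 − 4700) = 687.5/1250 = 0.55
a = 3115 − 0.55(4700) = 530
Equilibrium: Y = 530 + 0.55Y + 1270
0.45Y = 1800, so Y = 1800/0.45 = 4000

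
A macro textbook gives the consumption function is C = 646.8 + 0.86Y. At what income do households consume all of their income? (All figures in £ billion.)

Y = 4620

At break-even, C = Y: 646.8 + 0.86Y = Y
0.14Y = 646.8, so Y = 646.8/0.14 = 4620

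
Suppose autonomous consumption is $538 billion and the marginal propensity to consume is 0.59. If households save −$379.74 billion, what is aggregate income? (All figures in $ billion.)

S = Y − C = -538 + 0.41Y
-538 + 0.41Y = -379.74, so 0.41Y = 158.26 and Y = 386

Y = 386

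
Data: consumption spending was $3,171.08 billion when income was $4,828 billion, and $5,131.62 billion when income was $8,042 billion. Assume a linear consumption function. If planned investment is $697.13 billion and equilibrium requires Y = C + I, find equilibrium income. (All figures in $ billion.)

MPC = (5131.62 − 3171.08)/(8042 − 4828) = 1960.54/3214 = 0.61
a = 3171.08 − 0.61(4828) = 226
Equilibrium: Y = 226 + 0.61Y + 697.13
0.39Y = 923.13, so Y = 923.13/0.39 = 2367

Y = 2367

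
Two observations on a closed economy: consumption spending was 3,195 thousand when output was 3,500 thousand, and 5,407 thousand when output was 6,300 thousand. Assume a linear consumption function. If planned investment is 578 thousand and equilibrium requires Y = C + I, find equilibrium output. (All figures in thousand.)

Y = 4800

MPC = (5407 − 3195)/(6300 − 3500) = 2212/2800 = 0.79
a = 3195 − 0.79(3500) = 430
Equilibrium: Y = 430 + 0.79Y + 578
0.21Y = 1008, so Y = 1008/0.21 = 4800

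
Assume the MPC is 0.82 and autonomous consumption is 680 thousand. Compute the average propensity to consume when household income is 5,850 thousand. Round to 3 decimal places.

C = 680 + 0.82(5850) = 5477
APC = C/Y = 5477/5850 = 0.936

APC = 0.936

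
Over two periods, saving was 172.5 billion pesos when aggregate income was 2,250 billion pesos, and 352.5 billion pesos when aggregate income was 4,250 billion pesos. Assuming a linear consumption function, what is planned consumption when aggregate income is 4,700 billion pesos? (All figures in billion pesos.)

MPS = ΔS/ΔY = (352.5 − 172.5)/(4250 − 2250) = 180/2000 = 0.09
MPC = 1 − MPS = 0.91
Autonomous saving = 172.5 − 0.09(2250) = -30, so a = 30
C = 30 + 0.91(4700) = 30 + 4277 = 4307

C = 4307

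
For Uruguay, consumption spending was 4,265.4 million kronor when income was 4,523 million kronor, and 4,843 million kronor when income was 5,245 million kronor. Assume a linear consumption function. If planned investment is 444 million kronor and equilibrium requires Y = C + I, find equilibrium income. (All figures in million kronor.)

MPC = (4843 − 4265.4)/(5245 − 4523) = 577.6/722 = 0.8
a = 4265.4 − 0.8(4523) = 647
Equilibrium: Y = 647 + 0.8Y + 444
0.2Y = 1091, so Y = 1091/0.2 = 5455

Y = 5455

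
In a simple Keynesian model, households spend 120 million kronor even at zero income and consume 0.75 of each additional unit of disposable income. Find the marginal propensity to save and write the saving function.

MPS = 0.25; S = -120 + 0.25Y

MPS = 1 − MPC = 1 − 0.75 = 0.25
S = Y − C = -120 + 0.25Y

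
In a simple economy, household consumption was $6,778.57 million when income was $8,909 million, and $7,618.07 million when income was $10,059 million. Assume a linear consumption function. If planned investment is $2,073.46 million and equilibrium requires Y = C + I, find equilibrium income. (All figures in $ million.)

Y = 8698

MPC = (7618.07 − 6778.57)/(10059 − 8909) = 839.5/1150 = 0.73
a = 6778.57 − 0.73(8909) = 275
Equilibrium: Y = 275 + 0.73Y + 2073.46
0.27Y = 2348.46, so Y = 2348.46/0.27 = 8698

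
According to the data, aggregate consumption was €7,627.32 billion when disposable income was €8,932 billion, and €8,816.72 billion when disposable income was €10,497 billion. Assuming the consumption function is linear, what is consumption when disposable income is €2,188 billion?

C = 2501.88

MPC = (8816.72 − 7627.32)/(10497 − 8932) = 1189.4/1565 = 0.76
a = 7627.32 − 0.76(8932) = 7627.32 − 6788.32 = 839
C = 839 + 0.76(2188) = 839 + 1662.88 = 2501.88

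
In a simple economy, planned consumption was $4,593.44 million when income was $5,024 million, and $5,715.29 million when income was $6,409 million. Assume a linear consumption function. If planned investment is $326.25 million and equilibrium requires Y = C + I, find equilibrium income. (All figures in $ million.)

MPC = (5715.29 − 4593.44)/(6409 − 5024) = 1121.85/1385 = 0.81
a = 4593.44 − 0.81(5024) = 524
Equilibrium: Y = 524 + 0.81Y + 326.25
0.19Y = 850.25, so Y = 850.25/0.19 = 4475

Y = 4475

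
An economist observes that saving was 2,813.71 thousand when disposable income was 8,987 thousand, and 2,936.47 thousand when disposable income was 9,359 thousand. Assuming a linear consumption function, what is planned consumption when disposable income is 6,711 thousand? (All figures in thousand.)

C = 4648.37

MPS = ΔS/ΔY = (2936.47 − 2813.71)/(9359 − 8987) = 122.76/372 = 0.33
MPC = 1 − MPS = 0.67
Autonomous saving = 2813.71 − 0.33(8987) = -152, so a = 152
C = 152 + 0.67(6711) = 152 + 4496.37 = 4648.37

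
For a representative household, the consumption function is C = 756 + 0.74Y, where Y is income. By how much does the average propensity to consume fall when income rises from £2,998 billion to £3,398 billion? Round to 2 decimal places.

ΔAPC = 0.03

At Y = 2998: C = 756 + 0.74(2998) = 2974.52, APC = 2974.52/2998 = 0.992
At Y = 3398: C = 3270.52, APC = 3270.52/3398 = 0.962
Fall in APC = 0.992 − 0.962 = 0.03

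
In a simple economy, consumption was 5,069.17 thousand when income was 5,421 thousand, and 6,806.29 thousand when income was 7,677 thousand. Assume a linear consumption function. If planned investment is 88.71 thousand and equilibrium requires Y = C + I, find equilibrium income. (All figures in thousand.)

MPC = (6806.29 − 5069.17)/(7677 − 5421) = 1737.12/2256 = 0.77
a = 5069.17 − 0.77(5421) = 895
Equilibrium: Y = 895 + 0.77Y + 88.71
0.23Y = 983.71, so Y = 983.71/0.23 = 4277

Y = 4277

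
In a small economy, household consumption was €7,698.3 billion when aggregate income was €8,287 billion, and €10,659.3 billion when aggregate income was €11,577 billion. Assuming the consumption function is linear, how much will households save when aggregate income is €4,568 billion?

S = 216.8

MPC = (10659.3 − 7698.3)/(11577 − 8287) = 2961/3290 = 0.9
a = 7698.3 − 0.9(8287) = 7698.3 − 7458.3 = 240
C = 240 + 0.9(4568) = 4351.2
S = 4568 − 4351.2 = 216.8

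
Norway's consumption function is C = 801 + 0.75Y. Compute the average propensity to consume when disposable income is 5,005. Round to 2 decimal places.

C = 801 + 0.75(5005) = 4554.75
APC = C/Y = 4554.75/5005 = 0.91

APC = 0.91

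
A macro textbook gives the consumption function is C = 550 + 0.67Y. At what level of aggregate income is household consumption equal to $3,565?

Y = 4500

550 + 0.67Y = 3565
0.67Y = 3015, so Y = 3015/0.67 = 4500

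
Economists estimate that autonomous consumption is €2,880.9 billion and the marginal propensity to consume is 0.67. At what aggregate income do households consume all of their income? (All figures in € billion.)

Y = 8730

At break-even, C = Y: 2880.9 + 0.67Y = Y
0.33Y = 2880.9, so Y = 2880.9/0.33 = 8730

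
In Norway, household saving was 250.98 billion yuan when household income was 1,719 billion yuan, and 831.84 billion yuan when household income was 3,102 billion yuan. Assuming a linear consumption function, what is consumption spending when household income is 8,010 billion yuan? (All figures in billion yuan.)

MPS = ΔS/ΔY = (831.84 − 250.98)/(3102 − 1719) = 580.86/1383 = 0.42
MPC = 1 − MPS = 0.58
Autonomous saving = 250.98 − 0.42(1719) = -471, so a = 471
C = 471 + 0.58(8010) = 471 + 4645.8 = 5116.8

C = 5116.8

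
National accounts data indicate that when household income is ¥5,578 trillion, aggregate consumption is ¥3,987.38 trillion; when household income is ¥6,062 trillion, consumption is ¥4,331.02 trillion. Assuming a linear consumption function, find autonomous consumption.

a = 27

MPC = ΔC/ΔY = (4331.02 − 3987.38)/(6062 − 5578) = 343.64/484 = 0.71
a = C − MPC·Y = 3987.38 − 0.71(5578) = 3987.38 − 3960.38 = 27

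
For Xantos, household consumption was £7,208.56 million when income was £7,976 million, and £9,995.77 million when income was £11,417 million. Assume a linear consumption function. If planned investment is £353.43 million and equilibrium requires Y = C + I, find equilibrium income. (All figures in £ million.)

MPC = (9995.77 − 7208.56)/(11417 − 7976) = 2787.21/3441 = 0.81
a = 7208.56 − 0.81(7976) = 748
Equilibrium: Y = 748 + 0.81Y + 353.43
0.19Y = 1101.43, so Y = 1101.43/0.19 = 5797

Y = 5797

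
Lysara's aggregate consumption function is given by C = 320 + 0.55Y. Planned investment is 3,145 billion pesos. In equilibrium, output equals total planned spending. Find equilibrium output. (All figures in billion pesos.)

Y = 7700

Y = C + I = 320 + 0.55Y + 3145
Y − 0.55Y = 3465
0.45Y = 3465, so Y = 3465/0.45 = 7700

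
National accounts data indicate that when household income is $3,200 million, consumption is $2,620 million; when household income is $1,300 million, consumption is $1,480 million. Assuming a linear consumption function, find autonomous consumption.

a = 700

MPC = ΔC/ΔY = (2620 − 1480)/(3200 − 1300) = 1140/1900 = 0.6
a = C − MPC·Y = 1480 − 0.6(1300) = 1480 − 780 = 700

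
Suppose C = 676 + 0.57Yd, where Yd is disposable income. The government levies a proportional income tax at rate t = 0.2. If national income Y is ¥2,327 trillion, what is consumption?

C = 1737.112

Yd = (1 − 0.2)(2327) = 0.8(2327) = 1861.6
C = 676 + 0.57(1861.6) = 676 + 1061.112 = 1737.112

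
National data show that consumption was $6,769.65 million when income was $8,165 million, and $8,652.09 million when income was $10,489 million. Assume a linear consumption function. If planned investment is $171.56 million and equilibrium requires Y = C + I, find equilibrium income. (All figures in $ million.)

MPC = (8652.09 − 6769.65)/(10489 − 8165) = 1882.44/2324 = 0.81
a = 6769.65 − 0.81(8165) = 156
Equilibrium: Y = 156 + 0.81Y + 171.56
0.19Y = 327.56, so Y = 327.56/0.19 = 1724

Y = 1724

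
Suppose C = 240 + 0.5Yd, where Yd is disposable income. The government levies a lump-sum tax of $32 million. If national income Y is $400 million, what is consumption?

Yd = Y − T = 400 − 32 = 368
C = 240 + 0.5(368) = 240 + 184 = 424

C = 424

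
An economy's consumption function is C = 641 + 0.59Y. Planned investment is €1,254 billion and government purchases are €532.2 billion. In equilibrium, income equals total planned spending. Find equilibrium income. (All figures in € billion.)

Y = 5920

Y = C + I + G = 641 + 0.59Y + 1254 + 532.2
Y − 0.59Y = 2427.2
0.41Y = 2427.2, so Y = 2427.2/0.41 = 5920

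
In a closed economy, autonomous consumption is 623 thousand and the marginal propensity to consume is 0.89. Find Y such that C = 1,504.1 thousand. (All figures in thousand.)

623 + 0.89Y = 1504.1
0.89Y = 881.1, so Y = 881.1/0.89 = 990

Y = 990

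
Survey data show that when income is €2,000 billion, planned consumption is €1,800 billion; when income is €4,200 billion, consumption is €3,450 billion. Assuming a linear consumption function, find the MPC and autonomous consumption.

MPC = 0.75; a = 300

MPC = ΔC/ΔY = (3450 − 1800)/(4200 − 2000) = 1650/2200 = 0.75
a = C − MPC·Y = 1800 − 0.75(2000) = 1800 − 1500 = 300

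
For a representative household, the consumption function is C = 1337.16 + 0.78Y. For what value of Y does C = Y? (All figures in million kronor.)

At break-even, C = Y: 1337.16 + 0.78Y = Y
0.22Y = 1337.16, so Y = 1337.16/0.22 = 6078

Y = 6078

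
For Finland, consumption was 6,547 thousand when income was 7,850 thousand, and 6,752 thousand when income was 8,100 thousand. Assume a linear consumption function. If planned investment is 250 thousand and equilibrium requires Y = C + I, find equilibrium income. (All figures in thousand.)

Y = 2000

MPC = (6752 − 6547)/(8100 − 7850) = 205/250 = 0.82
a = 6547 − 0.82(7850) = 110
Equilibrium: Y = 110 + 0.82Y + 250
0.18Y = 360, so Y = 360/0.18 = 2000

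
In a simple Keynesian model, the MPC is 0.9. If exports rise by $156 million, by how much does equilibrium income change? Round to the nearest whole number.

ΔY ≈ 1560

The multiplier is 1/(1 − MPC) = 1/0.1.
ΔY = 156/0.1 = 1560.00 ≈ 1560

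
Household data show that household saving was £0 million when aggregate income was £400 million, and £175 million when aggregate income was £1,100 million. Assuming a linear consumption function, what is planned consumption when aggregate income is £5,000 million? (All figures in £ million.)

C = 3850

MPS = ΔS/ΔY = (175 − 0)/(1100 − 400) = 175/700 = 0.25
MPC = 1 − MPS = 0.75
Autonomous saving = 0 − 0.25(400) = -100, so a = 100
C = 100 + 0.75(5000) = 100 + 3750 = 3850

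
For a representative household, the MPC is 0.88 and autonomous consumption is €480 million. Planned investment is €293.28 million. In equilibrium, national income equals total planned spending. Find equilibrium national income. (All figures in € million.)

Y = C + I = 480 + 0.88Y + 293.28
Y − 0.88Y = 773.28
0.12Y = 773.28, so Y = 773.28/0.12 = 6444

Y = 6444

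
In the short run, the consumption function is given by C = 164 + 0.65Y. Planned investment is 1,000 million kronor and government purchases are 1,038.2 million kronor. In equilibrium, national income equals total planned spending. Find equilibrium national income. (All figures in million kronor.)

Y = 6292

Y = C + I + G = 164 + 0.65Y + 1000 + 1038.2
Y − 0.65Y = 2202.2
0.35Y = 2202.2, so Y = 2202.2/0.35 = 6292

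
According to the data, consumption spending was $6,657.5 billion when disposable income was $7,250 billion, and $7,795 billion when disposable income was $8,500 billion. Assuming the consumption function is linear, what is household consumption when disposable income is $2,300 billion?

MPC = (7795 − 6657.5)/(8500 − 7250) = 1137.5/1250 = 0.91
a = 6657.5 − 0.91(7250) = 6657.5 − 6597.5 = 60
C = 60 + 0.91(2300) = 60 + 2093 = 2153

C = 2153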